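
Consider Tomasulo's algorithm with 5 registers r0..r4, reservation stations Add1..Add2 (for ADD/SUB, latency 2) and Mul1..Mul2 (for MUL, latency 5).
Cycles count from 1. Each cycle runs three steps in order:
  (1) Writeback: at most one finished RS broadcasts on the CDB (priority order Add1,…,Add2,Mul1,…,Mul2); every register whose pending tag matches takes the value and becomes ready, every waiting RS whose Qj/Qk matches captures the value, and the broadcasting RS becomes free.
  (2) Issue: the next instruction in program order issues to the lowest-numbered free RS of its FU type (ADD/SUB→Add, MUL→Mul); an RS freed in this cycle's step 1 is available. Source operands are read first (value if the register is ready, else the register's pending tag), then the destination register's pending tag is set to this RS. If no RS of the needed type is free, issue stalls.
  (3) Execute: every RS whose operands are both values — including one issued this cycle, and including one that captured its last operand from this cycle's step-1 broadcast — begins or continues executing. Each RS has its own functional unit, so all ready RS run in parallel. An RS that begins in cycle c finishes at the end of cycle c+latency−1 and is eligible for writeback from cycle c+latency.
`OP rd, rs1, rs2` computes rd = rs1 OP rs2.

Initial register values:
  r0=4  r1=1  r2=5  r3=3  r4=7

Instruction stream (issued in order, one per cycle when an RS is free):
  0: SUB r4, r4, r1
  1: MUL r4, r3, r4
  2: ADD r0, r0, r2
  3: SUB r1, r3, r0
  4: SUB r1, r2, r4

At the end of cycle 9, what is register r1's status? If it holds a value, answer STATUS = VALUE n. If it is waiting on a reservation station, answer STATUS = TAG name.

STATUS = TAG Add1

cycle 1: issue SUB r4<-Add1 // r0:4,r1:1,r2:5,r3:3,r4:Add1
cycle 2: issue MUL r4<-Mul1 // r0:4,r1:1,r2:5,r3:3,r4:Mul1
cycle 3: CDB Add1=6; issue ADD r0<-Add1 // r0:Add1,r1:1,r2:5,r3:3,r4:Mul1
cycle 4: issue SUB r1<-Add2 // r0:Add1,r1:Add2,r2:5,r3:3,r4:Mul1
cycle 5: CDB Add1=9; issue SUB r1<-Add1 // r0:9,r1:Add1,r2:5,r3:3,r4:Mul1
cycle 6: - // r0:9,r1:Add1,r2:5,r3:3,r4:Mul1
cycle 7: CDB Add2=-6 // r0:9,r1:Add1,r2:5,r3:3,r4:Mul1
cycle 8: CDB Mul1=18 // r0:9,r1:Add1,r2:5,r3:3,r4:18
cycle 9: - // r0:9,r1:Add1,r2:5,r3:3,r4:18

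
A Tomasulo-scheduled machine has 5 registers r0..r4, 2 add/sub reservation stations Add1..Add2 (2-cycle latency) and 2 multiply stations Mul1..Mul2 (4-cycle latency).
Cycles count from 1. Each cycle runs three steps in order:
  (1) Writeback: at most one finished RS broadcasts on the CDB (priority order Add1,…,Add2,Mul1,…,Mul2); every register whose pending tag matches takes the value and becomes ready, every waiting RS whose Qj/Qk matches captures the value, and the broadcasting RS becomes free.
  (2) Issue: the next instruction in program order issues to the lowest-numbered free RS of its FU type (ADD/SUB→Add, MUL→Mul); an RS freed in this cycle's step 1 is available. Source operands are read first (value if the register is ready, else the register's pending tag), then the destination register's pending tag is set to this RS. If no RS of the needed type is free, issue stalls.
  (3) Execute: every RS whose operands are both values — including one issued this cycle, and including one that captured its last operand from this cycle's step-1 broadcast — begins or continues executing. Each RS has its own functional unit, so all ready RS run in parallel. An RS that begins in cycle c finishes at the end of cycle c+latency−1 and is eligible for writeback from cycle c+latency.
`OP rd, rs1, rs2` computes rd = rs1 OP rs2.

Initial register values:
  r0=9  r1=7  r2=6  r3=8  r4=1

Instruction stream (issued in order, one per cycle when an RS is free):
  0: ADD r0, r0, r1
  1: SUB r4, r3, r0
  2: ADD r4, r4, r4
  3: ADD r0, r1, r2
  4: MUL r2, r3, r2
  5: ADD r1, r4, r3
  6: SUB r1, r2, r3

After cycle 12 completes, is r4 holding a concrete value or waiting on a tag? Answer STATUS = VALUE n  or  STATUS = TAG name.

STATUS = VALUE -16

  c1: issue ADD r0<-Add1  regs: r0:Add1,r1:7,r2:6,r3:8,r4:1
  c2: issue SUB r4<-Add2  regs: r0:Add1,r1:7,r2:6,r3:8,r4:Add2
  c3: CDB Add1=16; issue ADD r4<-Add1  regs: r0:16,r1:7,r2:6,r3:8,r4:Add1
  c4: stall  regs: r0:16,r1:7,r2:6,r3:8,r4:Add1
  c5: CDB Add2=-8; issue ADD r0<-Add2  regs: r0:Add2,r1:7,r2:6,r3:8,r4:Add1
  c6: issue MUL r2<-Mul1  regs: r0:Add2,r1:7,r2:Mul1,r3:8,r4:Add1
  c7: CDB Add1=-16; issue ADD r1<-Add1  regs: r0:Add2,r1:Add1,r2:Mul1,r3:8,r4:-16
  c8: CDB Add2=13; issue SUB r1<-Add2  regs: r0:13,r1:Add2,r2:Mul1,r3:8,r4:-16
  c9: CDB Add1=-8  regs: r0:13,r1:Add2,r2:Mul1,r3:8,r4:-16
  c10: CDB Mul1=48  regs: r0:13,r1:Add2,r2:48,r3:8,r4:-16
  c11: -  regs: r0:13,r1:Add2,r2:48,r3:8,r4:-16
  c12: CDB Add2=40  regs: r0:13,r1:40,r2:48,r3:8,r4:-16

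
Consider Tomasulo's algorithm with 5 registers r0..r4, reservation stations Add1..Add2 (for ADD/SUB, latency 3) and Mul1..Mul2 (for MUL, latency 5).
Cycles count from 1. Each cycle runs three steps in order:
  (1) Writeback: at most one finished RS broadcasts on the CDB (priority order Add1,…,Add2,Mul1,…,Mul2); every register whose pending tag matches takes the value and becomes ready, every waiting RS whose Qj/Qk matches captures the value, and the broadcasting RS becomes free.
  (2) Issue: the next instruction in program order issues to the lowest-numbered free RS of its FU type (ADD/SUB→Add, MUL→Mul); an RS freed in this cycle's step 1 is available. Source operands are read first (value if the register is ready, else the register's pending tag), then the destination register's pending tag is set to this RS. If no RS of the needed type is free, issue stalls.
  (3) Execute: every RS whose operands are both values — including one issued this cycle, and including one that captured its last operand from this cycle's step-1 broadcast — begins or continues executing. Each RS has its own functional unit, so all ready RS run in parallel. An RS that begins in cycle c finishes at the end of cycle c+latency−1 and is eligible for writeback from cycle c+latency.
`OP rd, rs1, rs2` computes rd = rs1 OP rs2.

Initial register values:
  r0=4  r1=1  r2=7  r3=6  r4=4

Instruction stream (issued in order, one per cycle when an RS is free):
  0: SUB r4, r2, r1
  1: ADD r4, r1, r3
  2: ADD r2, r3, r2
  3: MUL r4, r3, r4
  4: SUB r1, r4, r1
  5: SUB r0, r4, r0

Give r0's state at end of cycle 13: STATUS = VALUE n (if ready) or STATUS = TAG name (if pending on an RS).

STATUS = VALUE 38

  c1: issue SUB r4<-Add1  regs: r0:4,r1:1,r2:7,r3:6,r4:Add1
  c2: issue ADD r4<-Add2  regs: r0:4,r1:1,r2:7,r3:6,r4:Add2
  c3: stall  regs: r0:4,r1:1,r2:7,r3:6,r4:Add2
  c4: CDB Add1=6; issue ADD r2<-Add1  regs: r0:4,r1:1,r2:Add1,r3:6,r4:Add2
  c5: CDB Add2=7; issue MUL r4<-Mul1  regs: r0:4,r1:1,r2:Add1,r3:6,r4:Mul1
  c6: issue SUB r1<-Add2  regs: r0:4,r1:Add2,r2:Add1,r3:6,r4:Mul1
  c7: CDB Add1=13; issue SUB r0<-Add1  regs: r0:Add1,r1:Add2,r2:13,r3:6,r4:Mul1
  c8: -  regs: r0:Add1,r1:Add2,r2:13,r3:6,r4:Mul1
  c9: -  regs: r0:Add1,r1:Add2,r2:13,r3:6,r4:Mul1
  c10: CDB Mul1=42  regs: r0:Add1,r1:Add2,r2:13,r3:6,r4:42
  c11: -  regs: r0:Add1,r1:Add2,r2:13,r3:6,r4:42
  c12: -  regs: r0:Add1,r1:Add2,r2:13,r3:6,r4:42
  c13: CDB Add1=38  regs: r0:38,r1:Add2,r2:13,r3:6,r4:42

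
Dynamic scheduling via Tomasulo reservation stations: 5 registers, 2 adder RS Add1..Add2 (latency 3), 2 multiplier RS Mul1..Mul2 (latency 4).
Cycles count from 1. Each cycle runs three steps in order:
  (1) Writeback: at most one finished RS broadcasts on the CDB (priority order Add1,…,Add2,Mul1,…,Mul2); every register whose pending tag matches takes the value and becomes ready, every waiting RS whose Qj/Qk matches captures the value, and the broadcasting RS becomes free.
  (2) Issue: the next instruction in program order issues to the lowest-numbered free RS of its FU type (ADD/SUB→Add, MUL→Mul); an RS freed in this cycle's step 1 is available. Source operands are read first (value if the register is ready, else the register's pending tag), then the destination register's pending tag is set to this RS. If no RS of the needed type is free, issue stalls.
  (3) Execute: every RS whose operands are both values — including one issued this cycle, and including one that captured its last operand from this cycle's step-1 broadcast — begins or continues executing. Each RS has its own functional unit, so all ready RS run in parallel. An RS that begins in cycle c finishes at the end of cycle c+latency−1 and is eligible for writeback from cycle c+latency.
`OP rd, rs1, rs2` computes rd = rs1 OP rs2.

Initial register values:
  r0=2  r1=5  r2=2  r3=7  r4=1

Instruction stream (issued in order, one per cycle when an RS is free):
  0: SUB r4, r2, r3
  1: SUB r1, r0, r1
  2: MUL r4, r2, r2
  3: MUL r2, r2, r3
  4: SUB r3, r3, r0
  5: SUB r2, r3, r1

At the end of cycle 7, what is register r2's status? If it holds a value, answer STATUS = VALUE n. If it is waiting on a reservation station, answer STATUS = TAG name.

STATUS = TAG Add2

c1: issue SUB r4<-Add1 | r0:2,r1:5,r2:2,r3:7,r4:Add1
c2: issue SUB r1<-Add2 | r0:2,r1:Add2,r2:2,r3:7,r4:Add1
c3: issue MUL r4<-Mul1 | r0:2,r1:Add2,r2:2,r3:7,r4:Mul1
c4: CDB Add1=-5; issue MUL r2<-Mul2 | r0:2,r1:Add2,r2:Mul2,r3:7,r4:Mul1
c5: CDB Add2=-3; issue SUB r3<-Add1 | r0:2,r1:-3,r2:Mul2,r3:Add1,r4:Mul1
c6: issue SUB r2<-Add2 | r0:2,r1:-3,r2:Add2,r3:Add1,r4:Mul1
c7: CDB Mul1=4 | r0:2,r1:-3,r2:Add2,r3:Add1,r4:4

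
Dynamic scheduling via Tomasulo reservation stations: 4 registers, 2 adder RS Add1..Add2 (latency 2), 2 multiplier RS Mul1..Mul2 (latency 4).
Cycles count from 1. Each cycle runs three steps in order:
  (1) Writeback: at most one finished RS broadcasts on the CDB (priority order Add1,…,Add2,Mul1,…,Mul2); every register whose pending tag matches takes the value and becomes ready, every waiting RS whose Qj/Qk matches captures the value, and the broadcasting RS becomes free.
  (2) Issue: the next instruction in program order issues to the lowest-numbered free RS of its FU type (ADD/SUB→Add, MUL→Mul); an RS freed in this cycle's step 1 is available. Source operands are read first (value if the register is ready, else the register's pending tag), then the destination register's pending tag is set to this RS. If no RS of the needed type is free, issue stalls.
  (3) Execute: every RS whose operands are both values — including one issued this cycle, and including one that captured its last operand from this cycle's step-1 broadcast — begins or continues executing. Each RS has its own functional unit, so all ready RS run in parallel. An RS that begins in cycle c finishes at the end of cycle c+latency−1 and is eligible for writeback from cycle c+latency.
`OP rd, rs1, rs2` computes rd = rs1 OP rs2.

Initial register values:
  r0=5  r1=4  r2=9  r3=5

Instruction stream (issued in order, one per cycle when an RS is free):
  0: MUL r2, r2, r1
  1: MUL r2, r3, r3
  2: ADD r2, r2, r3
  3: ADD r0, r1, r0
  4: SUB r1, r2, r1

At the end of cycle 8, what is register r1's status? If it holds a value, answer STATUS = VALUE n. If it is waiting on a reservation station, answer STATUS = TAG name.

cycle 1: issue MUL r2<-Mul1 // r0:5,r1:4,r2:Mul1,r3:5
cycle 2: issue MUL r2<-Mul2 // r0:5,r1:4,r2:Mul2,r3:5
cycle 3: issue ADD r2<-Add1 // r0:5,r1:4,r2:Add1,r3:5
cycle 4: issue ADD r0<-Add2 // r0:Add2,r1:4,r2:Add1,r3:5
cycle 5: CDB Mul1=36; stall // r0:Add2,r1:4,r2:Add1,r3:5
cycle 6: CDB Add2=9; issue SUB r1<-Add2 // r0:9,r1:Add2,r2:Add1,r3:5
cycle 7: CDB Mul2=25 // r0:9,r1:Add2,r2:Add1,r3:5
cycle 8: - // r0:9,r1:Add2,r2:Add1,r3:5

STATUS = TAG Add2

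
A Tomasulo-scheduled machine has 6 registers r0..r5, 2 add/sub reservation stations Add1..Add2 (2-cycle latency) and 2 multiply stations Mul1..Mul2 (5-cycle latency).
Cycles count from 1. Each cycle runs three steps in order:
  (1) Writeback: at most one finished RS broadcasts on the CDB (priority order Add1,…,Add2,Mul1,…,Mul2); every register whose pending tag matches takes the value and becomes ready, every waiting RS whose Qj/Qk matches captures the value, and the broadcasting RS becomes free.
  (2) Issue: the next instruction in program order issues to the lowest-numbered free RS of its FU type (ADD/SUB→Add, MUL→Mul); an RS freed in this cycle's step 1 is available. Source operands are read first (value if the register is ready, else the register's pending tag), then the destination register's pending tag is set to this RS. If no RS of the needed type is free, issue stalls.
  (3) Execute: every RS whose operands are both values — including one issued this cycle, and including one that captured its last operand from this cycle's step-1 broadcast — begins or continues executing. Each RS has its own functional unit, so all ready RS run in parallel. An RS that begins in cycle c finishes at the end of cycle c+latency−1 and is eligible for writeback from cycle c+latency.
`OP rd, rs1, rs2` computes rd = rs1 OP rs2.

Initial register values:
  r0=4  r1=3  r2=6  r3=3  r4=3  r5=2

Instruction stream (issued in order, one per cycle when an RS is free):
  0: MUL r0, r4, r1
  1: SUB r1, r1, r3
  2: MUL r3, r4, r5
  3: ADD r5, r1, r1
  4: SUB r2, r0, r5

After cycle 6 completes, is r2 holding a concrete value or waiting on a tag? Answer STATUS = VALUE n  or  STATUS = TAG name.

  c1: issue MUL r0<-Mul1  regs: r0:Mul1,r1:3,r2:6,r3:3,r4:3,r5:2
  c2: issue SUB r1<-Add1  regs: r0:Mul1,r1:Add1,r2:6,r3:3,r4:3,r5:2
  c3: issue MUL r3<-Mul2  regs: r0:Mul1,r1:Add1,r2:6,r3:Mul2,r4:3,r5:2
  c4: CDB Add1=0; issue ADD r5<-Add1  regs: r0:Mul1,r1:0,r2:6,r3:Mul2,r4:3,r5:Add1
  c5: issue SUB r2<-Add2  regs: r0:Mul1,r1:0,r2:Add2,r3:Mul2,r4:3,r5:Add1
  c6: CDB Add1=0  regs: r0:Mul1,r1:0,r2:Add2,r3:Mul2,r4:3,r5:0

STATUS = TAG Add2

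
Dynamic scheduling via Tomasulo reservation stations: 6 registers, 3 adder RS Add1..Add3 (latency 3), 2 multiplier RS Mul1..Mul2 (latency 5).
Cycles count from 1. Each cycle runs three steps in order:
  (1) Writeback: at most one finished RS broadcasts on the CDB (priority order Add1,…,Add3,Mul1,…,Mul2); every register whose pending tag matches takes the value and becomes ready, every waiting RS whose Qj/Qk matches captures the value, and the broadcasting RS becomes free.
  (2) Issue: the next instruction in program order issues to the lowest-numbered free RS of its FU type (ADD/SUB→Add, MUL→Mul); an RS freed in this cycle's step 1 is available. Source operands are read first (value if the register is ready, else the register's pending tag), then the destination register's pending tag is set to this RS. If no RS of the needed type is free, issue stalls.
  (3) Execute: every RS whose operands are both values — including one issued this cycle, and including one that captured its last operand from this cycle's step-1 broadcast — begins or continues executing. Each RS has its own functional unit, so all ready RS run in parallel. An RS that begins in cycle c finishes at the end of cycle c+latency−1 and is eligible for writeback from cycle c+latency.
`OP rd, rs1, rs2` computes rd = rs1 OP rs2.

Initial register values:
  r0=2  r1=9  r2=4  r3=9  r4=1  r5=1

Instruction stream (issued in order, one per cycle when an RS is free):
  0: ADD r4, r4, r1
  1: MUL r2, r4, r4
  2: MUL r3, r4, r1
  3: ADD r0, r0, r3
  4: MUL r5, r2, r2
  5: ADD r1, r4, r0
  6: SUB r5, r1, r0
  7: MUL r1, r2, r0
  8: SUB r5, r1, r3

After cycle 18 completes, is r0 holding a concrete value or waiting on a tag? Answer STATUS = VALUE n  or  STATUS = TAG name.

  c1: issue ADD r4<-Add1  regs: r0:2,r1:9,r2:4,r3:9,r4:Add1,r5:1
  c2: issue MUL r2<-Mul1  regs: r0:2,r1:9,r2:Mul1,r3:9,r4:Add1,r5:1
  c3: issue MUL r3<-Mul2  regs: r0:2,r1:9,r2:Mul1,r3:Mul2,r4:Add1,r5:1
  c4: CDB Add1=10; issue ADD r0<-Add1  regs: r0:Add1,r1:9,r2:Mul1,r3:Mul2,r4:10,r5:1
  c5: stall  regs: r0:Add1,r1:9,r2:Mul1,r3:Mul2,r4:10,r5:1
  c6: stall  regs: r0:Add1,r1:9,r2:Mul1,r3:Mul2,r4:10,r5:1
  c7: stall  regs: r0:Add1,r1:9,r2:Mul1,r3:Mul2,r4:10,r5:1
  c8: stall  regs: r0:Add1,r1:9,r2:Mul1,r3:Mul2,r4:10,r5:1
  c9: CDB Mul1=100; issue MUL r5<-Mul1  regs: r0:Add1,r1:9,r2:100,r3:Mul2,r4:10,r5:Mul1
  c10: CDB Mul2=90; issue ADD r1<-Add2  regs: r0:Add1,r1:Add2,r2:100,r3:90,r4:10,r5:Mul1
  c11: issue SUB r5<-Add3  regs: r0:Add1,r1:Add2,r2:100,r3:90,r4:10,r5:Add3
  c12: issue MUL r1<-Mul2  regs: r0:Add1,r1:Mul2,r2:100,r3:90,r4:10,r5:Add3
  c13: CDB Add1=92; issue SUB r5<-Add1  regs: r0:92,r1:Mul2,r2:100,r3:90,r4:10,r5:Add1
  c14: CDB Mul1=10000  regs: r0:92,r1:Mul2,r2:100,r3:90,r4:10,r5:Add1
  c15: -  regs: r0:92,r1:Mul2,r2:100,r3:90,r4:10,r5:Add1
  c16: CDB Add2=102  regs: r0:92,r1:Mul2,r2:100,r3:90,r4:10,r5:Add1
  c17: -  regs: r0:92,r1:Mul2,r2:100,r3:90,r4:10,r5:Add1
  c18: CDB Mul2=9200  regs: r0:92,r1:9200,r2:100,r3:90,r4:10,r5:Add1

STATUS = VALUE 92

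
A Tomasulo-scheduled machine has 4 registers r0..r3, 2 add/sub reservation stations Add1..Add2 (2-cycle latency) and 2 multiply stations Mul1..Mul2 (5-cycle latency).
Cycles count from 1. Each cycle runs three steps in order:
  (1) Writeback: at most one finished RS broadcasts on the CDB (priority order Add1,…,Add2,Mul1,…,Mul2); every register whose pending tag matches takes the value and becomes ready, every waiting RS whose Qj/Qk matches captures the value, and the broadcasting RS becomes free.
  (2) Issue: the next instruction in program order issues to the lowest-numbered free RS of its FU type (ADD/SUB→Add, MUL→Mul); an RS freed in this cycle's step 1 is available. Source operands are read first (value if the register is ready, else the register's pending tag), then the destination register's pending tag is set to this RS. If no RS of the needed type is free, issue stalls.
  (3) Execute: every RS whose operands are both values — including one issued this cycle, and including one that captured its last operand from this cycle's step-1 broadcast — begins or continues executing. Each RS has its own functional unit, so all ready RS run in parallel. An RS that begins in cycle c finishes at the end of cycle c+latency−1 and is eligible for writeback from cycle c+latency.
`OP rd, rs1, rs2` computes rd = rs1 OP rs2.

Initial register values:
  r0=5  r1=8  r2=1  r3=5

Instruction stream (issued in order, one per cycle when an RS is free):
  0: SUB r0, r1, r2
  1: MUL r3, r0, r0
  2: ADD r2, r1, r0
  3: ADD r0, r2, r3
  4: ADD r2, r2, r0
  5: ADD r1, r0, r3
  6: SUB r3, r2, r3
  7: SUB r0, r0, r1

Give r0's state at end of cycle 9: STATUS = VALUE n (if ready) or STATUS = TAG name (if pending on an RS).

STATUS = TAG Add2

  c1: issue SUB r0<-Add1  regs: r0:Add1,r1:8,r2:1,r3:5
  c2: issue MUL r3<-Mul1  regs: r0:Add1,r1:8,r2:1,r3:Mul1
  c3: CDB Add1=7; issue ADD r2<-Add1  regs: r0:7,r1:8,r2:Add1,r3:Mul1
  c4: issue ADD r0<-Add2  regs: r0:Add2,r1:8,r2:Add1,r3:Mul1
  c5: CDB Add1=15; issue ADD r2<-Add1  regs: r0:Add2,r1:8,r2:Add1,r3:Mul1
  c6: stall  regs: r0:Add2,r1:8,r2:Add1,r3:Mul1
  c7: stall  regs: r0:Add2,r1:8,r2:Add1,r3:Mul1
  c8: CDB Mul1=49; stall  regs: r0:Add2,r1:8,r2:Add1,r3:49
  c9: stall  regs: r0:Add2,r1:8,r2:Add1,r3:49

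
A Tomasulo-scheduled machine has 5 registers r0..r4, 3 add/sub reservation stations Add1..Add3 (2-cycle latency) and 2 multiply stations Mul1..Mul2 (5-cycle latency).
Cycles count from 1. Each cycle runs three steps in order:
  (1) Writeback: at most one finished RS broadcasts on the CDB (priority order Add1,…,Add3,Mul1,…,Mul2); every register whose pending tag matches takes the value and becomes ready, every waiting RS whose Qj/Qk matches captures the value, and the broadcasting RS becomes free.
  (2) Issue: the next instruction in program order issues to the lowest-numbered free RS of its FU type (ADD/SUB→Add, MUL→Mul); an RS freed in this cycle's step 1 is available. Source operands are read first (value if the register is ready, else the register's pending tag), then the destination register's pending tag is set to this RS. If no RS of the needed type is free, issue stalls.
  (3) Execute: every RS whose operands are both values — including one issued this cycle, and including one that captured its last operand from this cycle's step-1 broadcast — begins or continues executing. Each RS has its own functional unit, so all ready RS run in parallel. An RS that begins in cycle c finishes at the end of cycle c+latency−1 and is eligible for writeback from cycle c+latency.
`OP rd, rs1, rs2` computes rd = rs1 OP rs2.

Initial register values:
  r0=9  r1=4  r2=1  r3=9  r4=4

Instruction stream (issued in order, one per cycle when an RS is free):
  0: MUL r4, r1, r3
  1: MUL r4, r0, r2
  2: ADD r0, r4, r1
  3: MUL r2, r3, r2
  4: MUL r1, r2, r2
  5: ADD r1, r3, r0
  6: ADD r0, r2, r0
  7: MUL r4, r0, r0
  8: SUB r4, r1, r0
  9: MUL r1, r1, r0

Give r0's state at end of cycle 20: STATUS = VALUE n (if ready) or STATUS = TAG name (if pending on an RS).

STATUS = VALUE 22

cycle 1: issue MUL r4<-Mul1 // r0:9,r1:4,r2:1,r3:9,r4:Mul1
cycle 2: issue MUL r4<-Mul2 // r0:9,r1:4,r2:1,r3:9,r4:Mul2
cycle 3: issue ADD r0<-Add1 // r0:Add1,r1:4,r2:1,r3:9,r4:Mul2
cycle 4: stall // r0:Add1,r1:4,r2:1,r3:9,r4:Mul2
cycle 5: stall // r0:Add1,r1:4,r2:1,r3:9,r4:Mul2
cycle 6: CDB Mul1=36; issue MUL r2<-Mul1 // r0:Add1,r1:4,r2:Mul1,r3:9,r4:Mul2
cycle 7: CDB Mul2=9; issue MUL r1<-Mul2 // r0:Add1,r1:Mul2,r2:Mul1,r3:9,r4:9
cycle 8: issue ADD r1<-Add2 // r0:Add1,r1:Add2,r2:Mul1,r3:9,r4:9
cycle 9: CDB Add1=13; issue ADD r0<-Add1 // r0:Add1,r1:Add2,r2:Mul1,r3:9,r4:9
cycle 10: stall // r0:Add1,r1:Add2,r2:Mul1,r3:9,r4:9
cycle 11: CDB Add2=22; stall // r0:Add1,r1:22,r2:Mul1,r3:9,r4:9
cycle 12: CDB Mul1=9; issue MUL r4<-Mul1 // r0:Add1,r1:22,r2:9,r3:9,r4:Mul1
cycle 13: issue SUB r4<-Add2 // r0:Add1,r1:22,r2:9,r3:9,r4:Add2
cycle 14: CDB Add1=22; stall // r0:22,r1:22,r2:9,r3:9,r4:Add2
cycle 15: stall // r0:22,r1:22,r2:9,r3:9,r4:Add2
cycle 16: CDB Add2=0; stall // r0:22,r1:22,r2:9,r3:9,r4:0
cycle 17: CDB Mul2=81; issue MUL r1<-Mul2 // r0:22,r1:Mul2,r2:9,r3:9,r4:0
cycle 18: - // r0:22,r1:Mul2,r2:9,r3:9,r4:0
cycle 19: CDB Mul1=484 // r0:22,r1:Mul2,r2:9,r3:9,r4:0
cycle 20: - // r0:22,r1:Mul2,r2:9,r3:9,r4:0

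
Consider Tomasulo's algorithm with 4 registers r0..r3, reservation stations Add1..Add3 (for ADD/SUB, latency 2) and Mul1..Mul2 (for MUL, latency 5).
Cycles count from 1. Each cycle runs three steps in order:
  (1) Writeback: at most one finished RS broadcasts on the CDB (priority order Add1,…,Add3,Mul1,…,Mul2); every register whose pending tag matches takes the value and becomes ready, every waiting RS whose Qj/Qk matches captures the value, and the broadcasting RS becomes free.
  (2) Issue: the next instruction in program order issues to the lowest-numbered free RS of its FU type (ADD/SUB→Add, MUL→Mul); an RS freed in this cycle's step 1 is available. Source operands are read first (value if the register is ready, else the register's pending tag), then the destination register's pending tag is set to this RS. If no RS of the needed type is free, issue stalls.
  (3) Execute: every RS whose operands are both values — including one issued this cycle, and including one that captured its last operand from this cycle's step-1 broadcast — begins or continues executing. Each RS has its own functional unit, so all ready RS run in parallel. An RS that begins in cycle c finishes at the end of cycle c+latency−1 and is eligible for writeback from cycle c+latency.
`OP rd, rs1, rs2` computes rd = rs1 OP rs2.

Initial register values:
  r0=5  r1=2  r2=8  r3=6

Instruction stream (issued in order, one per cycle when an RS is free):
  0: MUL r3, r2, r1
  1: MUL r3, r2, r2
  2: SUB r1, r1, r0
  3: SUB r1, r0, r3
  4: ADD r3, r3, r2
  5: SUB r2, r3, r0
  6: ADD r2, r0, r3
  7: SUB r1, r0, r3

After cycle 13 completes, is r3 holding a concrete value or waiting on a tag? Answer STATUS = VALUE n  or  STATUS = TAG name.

STATUS = VALUE 72

cycle 1: issue MUL r3<-Mul1 // r0:5,r1:2,r2:8,r3:Mul1
cycle 2: issue MUL r3<-Mul2 // r0:5,r1:2,r2:8,r3:Mul2
cycle 3: issue SUB r1<-Add1 // r0:5,r1:Add1,r2:8,r3:Mul2
cycle 4: issue SUB r1<-Add2 // r0:5,r1:Add2,r2:8,r3:Mul2
cycle 5: CDB Add1=-3; issue ADD r3<-Add1 // r0:5,r1:Add2,r2:8,r3:Add1
cycle 6: CDB Mul1=16; issue SUB r2<-Add3 // r0:5,r1:Add2,r2:Add3,r3:Add1
cycle 7: CDB Mul2=64; stall // r0:5,r1:Add2,r2:Add3,r3:Add1
cycle 8: stall // r0:5,r1:Add2,r2:Add3,r3:Add1
cycle 9: CDB Add1=72; issue ADD r2<-Add1 // r0:5,r1:Add2,r2:Add1,r3:72
cycle 10: CDB Add2=-59; issue SUB r1<-Add2 // r0:5,r1:Add2,r2:Add1,r3:72
cycle 11: CDB Add1=77 // r0:5,r1:Add2,r2:77,r3:72
cycle 12: CDB Add2=-67 // r0:5,r1:-67,r2:77,r3:72
cycle 13: CDB Add3=67 // r0:5,r1:-67,r2:77,r3:72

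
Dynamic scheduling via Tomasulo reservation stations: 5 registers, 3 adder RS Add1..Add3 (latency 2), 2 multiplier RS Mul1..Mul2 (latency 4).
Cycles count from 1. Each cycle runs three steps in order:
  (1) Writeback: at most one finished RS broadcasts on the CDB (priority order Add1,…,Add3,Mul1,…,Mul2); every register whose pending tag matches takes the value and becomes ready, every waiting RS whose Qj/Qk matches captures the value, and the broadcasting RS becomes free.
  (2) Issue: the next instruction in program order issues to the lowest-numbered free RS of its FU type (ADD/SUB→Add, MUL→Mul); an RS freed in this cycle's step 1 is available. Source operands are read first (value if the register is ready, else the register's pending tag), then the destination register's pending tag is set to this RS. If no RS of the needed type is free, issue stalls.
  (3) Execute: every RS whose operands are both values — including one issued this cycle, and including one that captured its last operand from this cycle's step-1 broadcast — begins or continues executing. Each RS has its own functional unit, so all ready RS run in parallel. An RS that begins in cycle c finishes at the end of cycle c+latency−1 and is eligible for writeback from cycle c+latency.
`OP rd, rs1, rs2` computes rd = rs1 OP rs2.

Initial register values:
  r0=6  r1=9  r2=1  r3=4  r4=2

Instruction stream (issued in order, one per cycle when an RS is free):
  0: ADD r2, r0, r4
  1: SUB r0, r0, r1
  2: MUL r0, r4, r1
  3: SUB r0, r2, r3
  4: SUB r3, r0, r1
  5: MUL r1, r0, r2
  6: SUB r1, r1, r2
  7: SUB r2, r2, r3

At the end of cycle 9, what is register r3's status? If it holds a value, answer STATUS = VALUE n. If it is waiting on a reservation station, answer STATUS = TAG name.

  c1: issue ADD r2<-Add1  regs: r0:6,r1:9,r2:Add1,r3:4,r4:2
  c2: issue SUB r0<-Add2  regs: r0:Add2,r1:9,r2:Add1,r3:4,r4:2
  c3: CDB Add1=8; issue MUL r0<-Mul1  regs: r0:Mul1,r1:9,r2:8,r3:4,r4:2
  c4: CDB Add2=-3; issue SUB r0<-Add1  regs: r0:Add1,r1:9,r2:8,r3:4,r4:2
  c5: issue SUB r3<-Add2  regs: r0:Add1,r1:9,r2:8,r3:Add2,r4:2
  c6: CDB Add1=4; issue MUL r1<-Mul2  regs: r0:4,r1:Mul2,r2:8,r3:Add2,r4:2
  c7: CDB Mul1=18; issue SUB r1<-Add1  regs: r0:4,r1:Add1,r2:8,r3:Add2,r4:2
  c8: CDB Add2=-5; issue SUB r2<-Add2  regs: r0:4,r1:Add1,r2:Add2,r3:-5,r4:2
  c9: -  regs: r0:4,r1:Add1,r2:Add2,r3:-5,r4:2

STATUS = VALUE -5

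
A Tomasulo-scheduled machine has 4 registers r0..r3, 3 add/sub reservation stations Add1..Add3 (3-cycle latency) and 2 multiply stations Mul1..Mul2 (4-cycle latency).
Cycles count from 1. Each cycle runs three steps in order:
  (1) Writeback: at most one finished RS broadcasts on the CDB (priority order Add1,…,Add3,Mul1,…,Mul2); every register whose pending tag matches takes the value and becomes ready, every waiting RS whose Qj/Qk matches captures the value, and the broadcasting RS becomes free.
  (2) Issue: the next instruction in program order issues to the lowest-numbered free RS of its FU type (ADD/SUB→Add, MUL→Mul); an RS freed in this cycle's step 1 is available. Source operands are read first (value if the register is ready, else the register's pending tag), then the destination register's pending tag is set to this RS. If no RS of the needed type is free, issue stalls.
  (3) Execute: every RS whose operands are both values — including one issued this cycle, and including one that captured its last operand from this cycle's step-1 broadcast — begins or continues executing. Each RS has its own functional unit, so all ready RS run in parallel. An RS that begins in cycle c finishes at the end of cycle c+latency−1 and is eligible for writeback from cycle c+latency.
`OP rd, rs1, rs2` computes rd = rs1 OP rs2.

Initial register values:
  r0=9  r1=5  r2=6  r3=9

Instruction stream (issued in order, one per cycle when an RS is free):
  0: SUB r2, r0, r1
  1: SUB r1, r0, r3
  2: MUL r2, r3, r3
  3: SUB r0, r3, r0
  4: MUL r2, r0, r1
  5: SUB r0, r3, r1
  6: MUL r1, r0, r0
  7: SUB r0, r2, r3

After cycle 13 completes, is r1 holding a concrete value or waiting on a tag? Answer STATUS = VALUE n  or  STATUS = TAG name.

STATUS = VALUE 81

c1: issue SUB r2<-Add1 | r0:9,r1:5,r2:Add1,r3:9
c2: issue SUB r1<-Add2 | r0:9,r1:Add2,r2:Add1,r3:9
c3: issue MUL r2<-Mul1 | r0:9,r1:Add2,r2:Mul1,r3:9
c4: CDB Add1=4; issue SUB r0<-Add1 | r0:Add1,r1:Add2,r2:Mul1,r3:9
c5: CDB Add2=0; issue MUL r2<-Mul2 | r0:Add1,r1:0,r2:Mul2,r3:9
c6: issue SUB r0<-Add2 | r0:Add2,r1:0,r2:Mul2,r3:9
c7: CDB Add1=0; stall | r0:Add2,r1:0,r2:Mul2,r3:9
c8: CDB Mul1=81; issue MUL r1<-Mul1 | r0:Add2,r1:Mul1,r2:Mul2,r3:9
c9: CDB Add2=9; issue SUB r0<-Add1 | r0:Add1,r1:Mul1,r2:Mul2,r3:9
c10: - | r0:Add1,r1:Mul1,r2:Mul2,r3:9
c11: CDB Mul2=0 | r0:Add1,r1:Mul1,r2:0,r3:9
c12: - | r0:Add1,r1:Mul1,r2:0,r3:9
c13: CDB Mul1=81 | r0:Add1,r1:81,r2:0,r3:9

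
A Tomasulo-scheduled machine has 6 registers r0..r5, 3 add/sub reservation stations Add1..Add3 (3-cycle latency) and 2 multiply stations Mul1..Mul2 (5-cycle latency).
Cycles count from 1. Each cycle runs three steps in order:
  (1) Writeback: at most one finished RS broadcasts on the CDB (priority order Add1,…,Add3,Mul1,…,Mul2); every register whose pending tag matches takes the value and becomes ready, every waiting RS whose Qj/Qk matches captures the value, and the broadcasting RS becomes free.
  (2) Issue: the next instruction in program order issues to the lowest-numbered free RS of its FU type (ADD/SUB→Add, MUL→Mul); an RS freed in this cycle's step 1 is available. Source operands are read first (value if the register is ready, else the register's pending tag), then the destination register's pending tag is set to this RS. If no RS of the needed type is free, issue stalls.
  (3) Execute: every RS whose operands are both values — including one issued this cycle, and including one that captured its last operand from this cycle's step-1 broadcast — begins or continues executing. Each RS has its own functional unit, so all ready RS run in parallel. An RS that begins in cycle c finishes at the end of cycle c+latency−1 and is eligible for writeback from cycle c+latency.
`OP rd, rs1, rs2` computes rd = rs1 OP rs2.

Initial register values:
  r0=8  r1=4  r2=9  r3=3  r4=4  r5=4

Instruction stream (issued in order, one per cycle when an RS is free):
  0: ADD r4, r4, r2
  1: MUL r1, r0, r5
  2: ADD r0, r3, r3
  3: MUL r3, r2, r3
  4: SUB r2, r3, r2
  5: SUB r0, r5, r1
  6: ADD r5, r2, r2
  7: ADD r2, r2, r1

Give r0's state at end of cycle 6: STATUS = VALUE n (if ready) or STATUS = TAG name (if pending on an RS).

  c1: issue ADD r4<-Add1  regs: r0:8,r1:4,r2:9,r3:3,r4:Add1,r5:4
  c2: issue MUL r1<-Mul1  regs: r0:8,r1:Mul1,r2:9,r3:3,r4:Add1,r5:4
  c3: issue ADD r0<-Add2  regs: r0:Add2,r1:Mul1,r2:9,r3:3,r4:Add1,r5:4
  c4: CDB Add1=13; issue MUL r3<-Mul2  regs: r0:Add2,r1:Mul1,r2:9,r3:Mul2,r4:13,r5:4
  c5: issue SUB r2<-Add1  regs: r0:Add2,r1:Mul1,r2:Add1,r3:Mul2,r4:13,r5:4
  c6: CDB Add2=6; issue SUB r0<-Add2  regs: r0:Add2,r1:Mul1,r2:Add1,r3:Mul2,r4:13,r5:4

STATUS = TAG Add2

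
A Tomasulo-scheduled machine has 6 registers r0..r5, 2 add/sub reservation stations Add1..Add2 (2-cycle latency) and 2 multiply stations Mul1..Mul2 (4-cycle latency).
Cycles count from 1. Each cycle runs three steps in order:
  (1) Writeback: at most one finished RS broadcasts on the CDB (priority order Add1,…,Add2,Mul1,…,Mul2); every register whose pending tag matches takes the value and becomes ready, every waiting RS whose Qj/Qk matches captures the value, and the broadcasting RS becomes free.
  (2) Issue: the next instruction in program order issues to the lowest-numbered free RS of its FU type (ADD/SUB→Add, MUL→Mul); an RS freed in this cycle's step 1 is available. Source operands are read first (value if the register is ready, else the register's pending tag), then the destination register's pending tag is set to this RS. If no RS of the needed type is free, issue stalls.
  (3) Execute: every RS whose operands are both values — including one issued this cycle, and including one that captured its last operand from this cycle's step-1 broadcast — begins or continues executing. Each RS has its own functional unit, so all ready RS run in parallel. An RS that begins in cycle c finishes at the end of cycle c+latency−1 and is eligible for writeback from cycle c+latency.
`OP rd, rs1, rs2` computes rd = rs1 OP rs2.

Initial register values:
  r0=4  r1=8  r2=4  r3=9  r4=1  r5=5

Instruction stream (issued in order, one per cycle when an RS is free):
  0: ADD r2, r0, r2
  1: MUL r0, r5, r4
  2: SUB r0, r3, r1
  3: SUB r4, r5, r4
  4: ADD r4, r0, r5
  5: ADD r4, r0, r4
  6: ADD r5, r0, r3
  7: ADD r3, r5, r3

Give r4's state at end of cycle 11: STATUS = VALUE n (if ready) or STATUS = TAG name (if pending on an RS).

STATUS = VALUE 7

  c1: issue ADD r2<-Add1  regs: r0:4,r1:8,r2:Add1,r3:9,r4:1,r5:5
  c2: issue MUL r0<-Mul1  regs: r0:Mul1,r1:8,r2:Add1,r3:9,r4:1,r5:5
  c3: CDB Add1=8; issue SUB r0<-Add1  regs: r0:Add1,r1:8,r2:8,r3:9,r4:1,r5:5
  c4: issue SUB r4<-Add2  regs: r0:Add1,r1:8,r2:8,r3:9,r4:Add2,r5:5
  c5: CDB Add1=1; issue ADD r4<-Add1  regs: r0:1,r1:8,r2:8,r3:9,r4:Add1,r5:5
  c6: CDB Add2=4; issue ADD r4<-Add2  regs: r0:1,r1:8,r2:8,r3:9,r4:Add2,r5:5
  c7: CDB Add1=6; issue ADD r5<-Add1  regs: r0:1,r1:8,r2:8,r3:9,r4:Add2,r5:Add1
  c8: CDB Mul1=5; stall  regs: r0:1,r1:8,r2:8,r3:9,r4:Add2,r5:Add1
  c9: CDB Add1=10; issue ADD r3<-Add1  regs: r0:1,r1:8,r2:8,r3:Add1,r4:Add2,r5:10
  c10: CDB Add2=7  regs: r0:1,r1:8,r2:8,r3:Add1,r4:7,r5:10
  c11: CDB Add1=19  regs: r0:1,r1:8,r2:8,r3:19,r4:7,r5:10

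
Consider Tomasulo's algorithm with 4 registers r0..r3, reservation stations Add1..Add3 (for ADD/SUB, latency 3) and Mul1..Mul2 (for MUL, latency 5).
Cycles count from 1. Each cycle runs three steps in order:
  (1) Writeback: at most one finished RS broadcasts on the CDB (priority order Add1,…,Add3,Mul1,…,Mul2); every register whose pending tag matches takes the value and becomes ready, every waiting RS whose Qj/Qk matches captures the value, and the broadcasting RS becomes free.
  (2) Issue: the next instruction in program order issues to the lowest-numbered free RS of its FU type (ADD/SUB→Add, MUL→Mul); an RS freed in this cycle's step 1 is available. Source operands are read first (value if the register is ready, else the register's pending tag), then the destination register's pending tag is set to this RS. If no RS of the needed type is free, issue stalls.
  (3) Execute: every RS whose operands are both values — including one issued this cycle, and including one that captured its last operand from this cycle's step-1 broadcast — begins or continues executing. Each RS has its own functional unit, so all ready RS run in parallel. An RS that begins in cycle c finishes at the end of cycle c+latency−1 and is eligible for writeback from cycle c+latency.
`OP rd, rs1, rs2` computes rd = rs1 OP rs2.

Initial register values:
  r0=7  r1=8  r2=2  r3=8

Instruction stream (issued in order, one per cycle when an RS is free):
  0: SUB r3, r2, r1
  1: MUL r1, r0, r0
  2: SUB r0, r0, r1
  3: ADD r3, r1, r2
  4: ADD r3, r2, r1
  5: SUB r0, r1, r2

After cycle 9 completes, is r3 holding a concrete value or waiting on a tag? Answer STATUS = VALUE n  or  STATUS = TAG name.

c1: issue SUB r3<-Add1 | r0:7,r1:8,r2:2,r3:Add1
c2: issue MUL r1<-Mul1 | r0:7,r1:Mul1,r2:2,r3:Add1
c3: issue SUB r0<-Add2 | r0:Add2,r1:Mul1,r2:2,r3:Add1
c4: CDB Add1=-6; issue ADD r3<-Add1 | r0:Add2,r1:Mul1,r2:2,r3:Add1
c5: issue ADD r3<-Add3 | r0:Add2,r1:Mul1,r2:2,r3:Add3
c6: stall | r0:Add2,r1:Mul1,r2:2,r3:Add3
c7: CDB Mul1=49; stall | r0:Add2,r1:49,r2:2,r3:Add3
c8: stall | r0:Add2,r1:49,r2:2,r3:Add3
c9: stall | r0:Add2,r1:49,r2:2,r3:Add3

STATUS = TAG Add3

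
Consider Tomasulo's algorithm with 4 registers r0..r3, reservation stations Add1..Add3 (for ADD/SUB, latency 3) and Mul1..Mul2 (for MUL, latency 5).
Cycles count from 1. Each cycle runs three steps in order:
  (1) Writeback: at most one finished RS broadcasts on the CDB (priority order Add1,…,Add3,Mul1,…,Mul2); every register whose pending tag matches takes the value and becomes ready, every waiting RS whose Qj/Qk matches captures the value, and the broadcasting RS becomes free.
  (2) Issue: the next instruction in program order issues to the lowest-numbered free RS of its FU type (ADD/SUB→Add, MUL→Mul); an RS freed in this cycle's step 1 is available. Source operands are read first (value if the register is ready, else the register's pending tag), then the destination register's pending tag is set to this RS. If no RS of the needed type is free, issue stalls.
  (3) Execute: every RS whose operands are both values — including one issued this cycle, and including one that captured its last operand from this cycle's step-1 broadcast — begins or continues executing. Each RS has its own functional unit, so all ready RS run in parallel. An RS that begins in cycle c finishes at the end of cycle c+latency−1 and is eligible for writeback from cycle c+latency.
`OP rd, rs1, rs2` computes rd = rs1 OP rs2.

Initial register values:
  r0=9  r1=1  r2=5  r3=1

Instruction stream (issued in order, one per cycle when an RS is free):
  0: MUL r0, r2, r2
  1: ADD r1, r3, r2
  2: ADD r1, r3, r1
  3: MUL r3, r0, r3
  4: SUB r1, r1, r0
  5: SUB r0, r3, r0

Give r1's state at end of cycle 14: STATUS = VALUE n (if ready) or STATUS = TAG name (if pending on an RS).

c1: issue MUL r0<-Mul1 | r0:Mul1,r1:1,r2:5,r3:1
c2: issue ADD r1<-Add1 | r0:Mul1,r1:Add1,r2:5,r3:1
c3: issue ADD r1<-Add2 | r0:Mul1,r1:Add2,r2:5,r3:1
c4: issue MUL r3<-Mul2 | r0:Mul1,r1:Add2,r2:5,r3:Mul2
c5: CDB Add1=6; issue SUB r1<-Add1 | r0:Mul1,r1:Add1,r2:5,r3:Mul2
c6: CDB Mul1=25; issue SUB r0<-Add3 | r0:Add3,r1:Add1,r2:5,r3:Mul2
c7: - | r0:Add3,r1:Add1,r2:5,r3:Mul2
c8: CDB Add2=7 | r0:Add3,r1:Add1,r2:5,r3:Mul2
c9: - | r0:Add3,r1:Add1,r2:5,r3:Mul2
c10: - | r0:Add3,r1:Add1,r2:5,r3:Mul2
c11: CDB Add1=-18 | r0:Add3,r1:-18,r2:5,r3:Mul2
c12: CDB Mul2=25 | r0:Add3,r1:-18,r2:5,r3:25
c13: - | r0:Add3,r1:-18,r2:5,r3:25
c14: - | r0:Add3,r1:-18,r2:5,r3:25

STATUS = VALUE -18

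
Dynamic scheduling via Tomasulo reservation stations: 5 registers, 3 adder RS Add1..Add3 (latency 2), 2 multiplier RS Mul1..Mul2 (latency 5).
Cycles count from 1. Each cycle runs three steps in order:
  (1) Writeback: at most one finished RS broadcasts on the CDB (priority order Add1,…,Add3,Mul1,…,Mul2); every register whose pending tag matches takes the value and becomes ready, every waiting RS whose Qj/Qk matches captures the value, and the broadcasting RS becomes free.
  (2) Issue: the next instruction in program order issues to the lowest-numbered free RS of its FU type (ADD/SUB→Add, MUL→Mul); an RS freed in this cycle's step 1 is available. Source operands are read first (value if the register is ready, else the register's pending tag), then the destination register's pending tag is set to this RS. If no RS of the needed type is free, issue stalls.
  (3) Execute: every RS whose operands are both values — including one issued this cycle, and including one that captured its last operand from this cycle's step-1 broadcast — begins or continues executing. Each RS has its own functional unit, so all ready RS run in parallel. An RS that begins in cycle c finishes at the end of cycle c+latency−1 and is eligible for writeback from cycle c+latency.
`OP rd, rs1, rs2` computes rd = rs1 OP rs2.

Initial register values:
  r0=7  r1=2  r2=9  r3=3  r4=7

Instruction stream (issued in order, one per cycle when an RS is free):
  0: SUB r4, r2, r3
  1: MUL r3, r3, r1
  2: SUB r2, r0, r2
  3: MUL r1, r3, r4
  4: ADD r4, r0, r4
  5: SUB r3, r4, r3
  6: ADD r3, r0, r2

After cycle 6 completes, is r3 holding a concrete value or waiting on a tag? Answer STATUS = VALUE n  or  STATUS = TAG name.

cycle 1: issue SUB r4<-Add1 // r0:7,r1:2,r2:9,r3:3,r4:Add1
cycle 2: issue MUL r3<-Mul1 // r0:7,r1:2,r2:9,r3:Mul1,r4:Add1
cycle 3: CDB Add1=6; issue SUB r2<-Add1 // r0:7,r1:2,r2:Add1,r3:Mul1,r4:6
cycle 4: issue MUL r1<-Mul2 // r0:7,r1:Mul2,r2:Add1,r3:Mul1,r4:6
cycle 5: CDB Add1=-2; issue ADD r4<-Add1 // r0:7,r1:Mul2,r2:-2,r3:Mul1,r4:Add1
cycle 6: issue SUB r3<-Add2 // r0:7,r1:Mul2,r2:-2,r3:Add2,r4:Add1

STATUS = TAG Add2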